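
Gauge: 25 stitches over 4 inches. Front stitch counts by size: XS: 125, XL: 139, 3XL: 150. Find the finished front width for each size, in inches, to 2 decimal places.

XS 20.00 inches; XL 22.24 inches; 3XL 24.00 inches.

25/4 = 6.25 sts per in.
XS: 125 / 6.25 = 20.000 → 20.00 in.
XL: 139 / 6.25 = 22.240 → 22.24 in.
3XL: 150 / 6.25 = 24.000 → 24.00 in.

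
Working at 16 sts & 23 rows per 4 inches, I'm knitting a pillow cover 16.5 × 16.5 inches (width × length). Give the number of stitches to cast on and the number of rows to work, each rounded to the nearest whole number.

Cast on 66 stitches and work 95 rows.

Stitch gauge = 16/4 = 4 sts/in; 16.5 × 4 = 66.00 → 66 sts.
Row gauge = 23/4 = 5.75 rows/in; 16.5 × 5.75 = 94.88 → 95 rows.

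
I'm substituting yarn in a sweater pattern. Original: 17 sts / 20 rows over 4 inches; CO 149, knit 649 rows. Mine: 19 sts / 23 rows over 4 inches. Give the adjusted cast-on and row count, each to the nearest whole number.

Cast on 167 stitches; work 746 rows.

Stitches: 149 × 19/17 = 166.53 → 167.
Rows: 649 × 23/20 = 746.35 → 746.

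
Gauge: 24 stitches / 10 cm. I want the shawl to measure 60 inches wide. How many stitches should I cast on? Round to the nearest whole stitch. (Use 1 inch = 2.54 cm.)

CO 366 sts.

60 in = 152.40 cm.
24 stitches / 10 cm = 2.4 stitches per cm.
152.40 × 2.4 = 365.76 stitches.
Round to nearest → 366.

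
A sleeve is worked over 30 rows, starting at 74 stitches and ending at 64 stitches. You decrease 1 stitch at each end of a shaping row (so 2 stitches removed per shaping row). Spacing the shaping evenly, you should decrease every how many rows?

Stitches to remove: |64 − 74| = 10.
Shaping rows needed: 10 / 2 = 5.
30 rows / 5 = every 6 rows.

Decrease every 6th row.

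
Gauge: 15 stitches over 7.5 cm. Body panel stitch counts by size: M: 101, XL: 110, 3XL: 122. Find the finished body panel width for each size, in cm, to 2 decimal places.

M 50.50 cm; XL 55.00 cm; 3XL 61.00 cm.

15/7.5 = 2 sts per cm.
M: 101 / 2 = 50.500 → 50.50 cm.
XL: 110 / 2 = 55.000 → 55.00 cm.
3XL: 122 / 2 = 61.000 → 61.00 cm.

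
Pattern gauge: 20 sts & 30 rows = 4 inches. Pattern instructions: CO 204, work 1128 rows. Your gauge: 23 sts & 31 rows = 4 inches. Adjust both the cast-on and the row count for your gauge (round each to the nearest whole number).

Stitches: 204 × 23/20 = 234.60 → 235.
Rows: 1128 × 31/30 = 1165.60 → 1166.

Cast on 235 stitches; work 1166 rows.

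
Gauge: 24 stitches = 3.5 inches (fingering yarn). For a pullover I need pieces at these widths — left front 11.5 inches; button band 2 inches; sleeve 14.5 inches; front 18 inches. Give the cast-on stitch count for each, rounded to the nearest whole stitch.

Rate = 24/3.5 = 6.857 sts per in.
left front: 11.5 × 6.857 = 78.86 → 79.
button band: 2 × 6.857 = 13.71 → 14.
sleeve: 14.5 × 6.857 = 99.43 → 99.
front: 18 × 6.857 = 123.43 → 123.

left front 79; button band 14; sleeve 99; front 123.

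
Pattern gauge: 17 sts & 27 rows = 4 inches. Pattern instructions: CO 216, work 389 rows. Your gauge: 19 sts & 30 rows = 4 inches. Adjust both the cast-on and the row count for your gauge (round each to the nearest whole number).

Stitches: 216 × 19/17 = 241.41 → 241.
Rows: 389 × 30/27 = 432.22 → 432.

Cast on 241 stitches; work 432 rows.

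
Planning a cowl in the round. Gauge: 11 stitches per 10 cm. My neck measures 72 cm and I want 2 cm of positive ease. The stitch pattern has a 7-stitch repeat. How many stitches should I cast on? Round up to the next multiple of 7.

84 stitches.

Finished = 72 + 2 = 74 cm.
11 / 10 = 1.1 sts/cm.
74 × 1.1 = 81.40 sts.
Next multiple of 7: 84.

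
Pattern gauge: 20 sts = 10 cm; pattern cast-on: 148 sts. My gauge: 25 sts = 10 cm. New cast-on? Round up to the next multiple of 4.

Scale factor = 25 / 20 = 1.250.
148 × 25 / 20 = 185.00 sts.
→ 188 sts.

188 stitches.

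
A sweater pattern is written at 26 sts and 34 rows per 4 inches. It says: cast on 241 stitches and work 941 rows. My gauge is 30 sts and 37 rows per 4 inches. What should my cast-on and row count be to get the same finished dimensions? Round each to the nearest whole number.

Cast on 278 stitches; work 1024 rows.

Stitches: 241 × 30/26 = 278.08 → 278.
Rows: 941 × 37/34 = 1024.03 → 1024.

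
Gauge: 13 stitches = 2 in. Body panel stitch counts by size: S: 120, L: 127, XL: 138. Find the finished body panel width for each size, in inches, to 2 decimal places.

13/2 = 6.5 sts per in.
S: 120 / 6.5 = 18.462 → 18.46 in.
L: 127 / 6.5 = 19.538 → 19.54 in.
XL: 138 / 6.5 = 21.231 → 21.23 in.

S 18.46 inches; L 19.54 inches; XL 21.23 inches.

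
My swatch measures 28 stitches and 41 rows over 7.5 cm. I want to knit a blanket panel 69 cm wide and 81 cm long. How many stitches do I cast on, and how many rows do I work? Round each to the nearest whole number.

Stitch gauge = 28/7.5 = 3.733 sts/cm; 69 × 3.733 = 257.60 → 258 sts.
Row gauge = 41/7.5 = 5.467 rows/cm; 81 × 5.467 = 442.80 → 443 rows.

Cast on 258 stitches and work 443 rows.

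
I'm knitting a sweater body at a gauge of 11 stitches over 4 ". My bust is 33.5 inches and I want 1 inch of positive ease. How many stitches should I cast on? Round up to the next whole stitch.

Finished = 33.5 + 1 = 34.5 in.
11 / 4 = 2.75 sts per inch.
34.50 × 2.75 = 94.88 sts.
→ 95 sts.

CO 95 sts.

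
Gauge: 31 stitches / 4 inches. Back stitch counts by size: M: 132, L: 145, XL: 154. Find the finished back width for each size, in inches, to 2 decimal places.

M 17.03 inches; L 18.71 inches; XL 19.87 inches.

31/4 = 7.75 sts per in.
M: 132 / 7.75 = 17.032 → 17.03 in.
L: 145 / 7.75 = 18.710 → 18.71 in.
XL: 154 / 7.75 = 19.871 → 19.87 in.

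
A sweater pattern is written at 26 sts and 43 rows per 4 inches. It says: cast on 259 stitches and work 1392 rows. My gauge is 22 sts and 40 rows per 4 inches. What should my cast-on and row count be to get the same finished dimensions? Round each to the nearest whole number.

Cast on 219 stitches; work 1295 rows.

Stitches: 259 × 22/26 = 219.15 → 219.
Rows: 1392 × 40/43 = 1294.88 → 1295.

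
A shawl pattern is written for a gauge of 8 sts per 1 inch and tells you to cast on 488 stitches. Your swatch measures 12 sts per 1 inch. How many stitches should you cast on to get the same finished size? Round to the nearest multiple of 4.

Scale factor = 12 / 8 = 1.500.
488 × 12 / 8 = 732.00 sts.

732 stitches.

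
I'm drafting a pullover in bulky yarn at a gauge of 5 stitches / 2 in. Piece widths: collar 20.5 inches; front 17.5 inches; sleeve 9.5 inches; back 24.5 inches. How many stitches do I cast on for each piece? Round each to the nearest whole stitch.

collar 51; front 44; sleeve 24; back 61.

Rate = 5/2 = 2.5 sts per in.
collar: 20.5 × 2.5 = 51.25 → 51.
front: 17.5 × 2.5 = 43.75 → 44.
sleeve: 9.5 × 2.5 = 23.75 → 24.
back: 24.5 × 2.5 = 61.25 → 61.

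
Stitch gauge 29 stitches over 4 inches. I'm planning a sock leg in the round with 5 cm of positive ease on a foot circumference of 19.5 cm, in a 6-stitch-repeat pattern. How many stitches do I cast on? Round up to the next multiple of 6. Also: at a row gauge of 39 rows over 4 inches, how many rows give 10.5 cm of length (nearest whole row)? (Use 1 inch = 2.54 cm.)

Finished = 19.5 + 5 = 24.5 cm.
24.5 cm × 1/2.54 = 9.65 inches.
29/4 = 7.25 sts per in; 9.65 × 7.25 = 69.93 sts.
Next multiple of 6 → 72.
10.5 cm = 4.13 inches; × 9.75 = 40.31 → 40 rows.

Cast on 72 stitches; work 40 rows.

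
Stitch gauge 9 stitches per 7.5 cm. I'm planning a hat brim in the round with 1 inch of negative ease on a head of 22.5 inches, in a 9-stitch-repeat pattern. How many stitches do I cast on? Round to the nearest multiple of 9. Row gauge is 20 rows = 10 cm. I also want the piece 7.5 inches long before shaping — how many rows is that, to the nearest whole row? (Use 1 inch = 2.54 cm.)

Cast on 63 stitches; work 38 rows.

Finished = 22.5 − 1 = 21.5 inches.
21.5 inches × 2.54 = 54.61 cm.
9/7.5 = 1.2 sts per cm; 54.61 × 1.2 = 65.53 sts.
Nearest multiple of 9 → 63.
7.5 inches = 19.05 cm; × 2 = 38.10 → 38 rows.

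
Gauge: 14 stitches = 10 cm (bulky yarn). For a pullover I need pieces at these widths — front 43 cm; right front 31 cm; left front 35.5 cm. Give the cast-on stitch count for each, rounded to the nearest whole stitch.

Rate = 14/10 = 1.4 sts per cm.
front: 43 × 1.4 = 60.20 → 60.
right front: 31 × 1.4 = 43.40 → 43.
left front: 35.5 × 1.4 = 49.70 → 50.

front 60; right front 43; left front 50.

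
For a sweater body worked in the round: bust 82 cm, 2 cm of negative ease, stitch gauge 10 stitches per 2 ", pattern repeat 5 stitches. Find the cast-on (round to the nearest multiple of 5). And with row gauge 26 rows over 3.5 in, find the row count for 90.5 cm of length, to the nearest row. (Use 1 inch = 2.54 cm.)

Cast on 155 stitches; work 265 rows.

Finished = 82 − 2 = 80 cm.
80 cm × 1/2.54 = 31.50 inches.
10/2 = 5 sts per in; 31.50 × 5 = 157.48 sts.
Nearest multiple of 5 → 155.
90.5 cm = 35.63 inches; × 7.429 = 264.68 → 265 rows.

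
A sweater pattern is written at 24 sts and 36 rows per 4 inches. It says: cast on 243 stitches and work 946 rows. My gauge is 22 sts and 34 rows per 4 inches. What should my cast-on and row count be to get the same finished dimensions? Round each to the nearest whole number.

Cast on 223 stitches; work 893 rows.

Stitches: 243 × 22/24 = 222.75 → 223.
Rows: 946 × 34/36 = 893.44 → 893.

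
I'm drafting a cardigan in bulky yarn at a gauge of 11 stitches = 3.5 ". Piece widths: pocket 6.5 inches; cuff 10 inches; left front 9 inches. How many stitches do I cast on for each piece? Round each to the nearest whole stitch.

Rate = 11/3.5 = 3.143 sts per in.
pocket: 6.5 × 3.143 = 20.43 → 20.
cuff: 10 × 3.143 = 31.43 → 31.
left front: 9 × 3.143 = 28.29 → 28.

pocket 20; cuff 31; left front 28.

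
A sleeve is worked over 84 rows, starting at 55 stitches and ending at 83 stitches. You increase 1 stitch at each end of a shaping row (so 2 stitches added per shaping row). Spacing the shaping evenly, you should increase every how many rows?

Stitches to add: |83 − 55| = 28.
Shaping rows needed: 28 / 2 = 14.
84 rows / 14 = every 6 rows.

Increase every 6th row.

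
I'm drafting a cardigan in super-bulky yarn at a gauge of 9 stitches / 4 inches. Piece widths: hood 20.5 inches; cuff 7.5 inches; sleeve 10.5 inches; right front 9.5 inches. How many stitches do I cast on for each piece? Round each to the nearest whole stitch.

hood 46; cuff 17; sleeve 24; right front 21.

Rate = 9/4 = 2.25 sts per in.
hood: 20.5 × 2.25 = 46.12 → 46.
cuff: 7.5 × 2.25 = 16.88 → 17.
sleeve: 10.5 × 2.25 = 23.62 → 24.
right front: 9.5 × 2.25 = 21.38 → 21.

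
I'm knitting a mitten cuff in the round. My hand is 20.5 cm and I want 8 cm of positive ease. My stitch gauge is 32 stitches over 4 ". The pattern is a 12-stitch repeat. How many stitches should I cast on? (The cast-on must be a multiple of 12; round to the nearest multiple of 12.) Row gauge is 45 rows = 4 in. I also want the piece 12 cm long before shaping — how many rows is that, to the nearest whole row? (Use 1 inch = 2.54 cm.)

Cast on 84 stitches; work 53 rows.

Finished = 20.5 + 8 = 28.5 cm.
28.5 cm × 1/2.54 = 11.22 inches.
32/4 = 8 sts per in; 11.22 × 8 = 89.76 sts.
Nearest multiple of 12 → 84.
12 cm = 4.72 inches; × 11.25 = 53.15 → 53 rows.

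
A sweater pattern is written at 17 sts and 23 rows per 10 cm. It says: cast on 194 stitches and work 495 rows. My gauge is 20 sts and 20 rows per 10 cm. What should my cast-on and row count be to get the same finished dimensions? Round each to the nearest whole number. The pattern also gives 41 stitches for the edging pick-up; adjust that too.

Cast on 228 stitches; work 430 rows; edging pick-up 48 stitches.

Stitches: 194 × 20/17 = 228.24 → 228.
Rows: 495 × 20/23 = 430.43 → 430.
edging pick-up: 41 × 20/17 = 48.24 → 48.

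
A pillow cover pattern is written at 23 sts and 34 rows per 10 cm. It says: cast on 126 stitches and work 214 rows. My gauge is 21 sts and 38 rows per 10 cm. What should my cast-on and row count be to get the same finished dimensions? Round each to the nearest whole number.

Cast on 115 stitches; work 239 rows.

Stitches: 126 × 21/23 = 115.04 → 115.
Rows: 214 × 38/34 = 239.18 → 239.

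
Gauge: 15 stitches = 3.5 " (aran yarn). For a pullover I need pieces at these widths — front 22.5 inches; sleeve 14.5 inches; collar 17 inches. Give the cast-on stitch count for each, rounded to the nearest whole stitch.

Rate = 15/3.5 = 4.286 sts per in.
front: 22.5 × 4.286 = 96.43 → 96.
sleeve: 14.5 × 4.286 = 62.14 → 62.
collar: 17 × 4.286 = 72.86 → 73.

front 96; sleeve 62; collar 73.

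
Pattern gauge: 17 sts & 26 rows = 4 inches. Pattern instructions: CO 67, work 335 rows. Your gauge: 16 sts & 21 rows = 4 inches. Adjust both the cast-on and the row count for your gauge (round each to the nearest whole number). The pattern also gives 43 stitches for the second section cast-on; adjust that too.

Cast on 63 stitches; work 271 rows; second section cast-on 40 stitches.

Stitches: 67 × 16/17 = 63.06 → 63.
Rows: 335 × 21/26 = 270.58 → 271.
second section cast-on: 43 × 16/17 = 40.47 → 40.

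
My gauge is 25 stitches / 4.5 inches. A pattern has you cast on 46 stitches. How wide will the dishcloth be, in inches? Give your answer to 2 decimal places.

8.28 inches.

25 stitches / 4.5 inch = 5.556 stitches per inch.
46 / 5.556 = 8.280 inches.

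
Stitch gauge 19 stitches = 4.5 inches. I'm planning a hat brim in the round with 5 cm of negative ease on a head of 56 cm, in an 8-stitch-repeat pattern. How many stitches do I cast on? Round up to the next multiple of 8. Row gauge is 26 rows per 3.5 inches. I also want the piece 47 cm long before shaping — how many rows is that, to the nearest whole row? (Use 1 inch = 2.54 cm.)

Cast on 88 stitches; work 137 rows.

Finished = 56 − 5 = 51 cm.
51 cm × 1/2.54 = 20.08 inches.
19/4.5 = 4.222 sts per in; 20.08 × 4.222 = 84.78 sts.
Next multiple of 8 → 88.
47 cm = 18.50 inches; × 7.429 = 137.46 → 137 rows.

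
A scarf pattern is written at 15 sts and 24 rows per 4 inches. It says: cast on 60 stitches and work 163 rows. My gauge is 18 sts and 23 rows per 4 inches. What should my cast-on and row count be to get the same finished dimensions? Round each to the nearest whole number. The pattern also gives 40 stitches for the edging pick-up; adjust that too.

Stitches: 60 × 18/15 = 72.00 → 72.
Rows: 163 × 23/24 = 156.21 → 156.
edging pick-up: 40 × 18/15 = 48.00 → 48.

Cast on 72 stitches; work 156 rows; edging pick-up 48 stitches.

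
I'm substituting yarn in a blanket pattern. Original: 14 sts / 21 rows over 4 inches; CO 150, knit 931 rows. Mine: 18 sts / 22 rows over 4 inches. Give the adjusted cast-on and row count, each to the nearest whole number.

Cast on 193 stitches; work 975 rows.

Stitches: 150 × 18/14 = 192.86 → 193.
Rows: 931 × 22/21 = 975.33 → 975.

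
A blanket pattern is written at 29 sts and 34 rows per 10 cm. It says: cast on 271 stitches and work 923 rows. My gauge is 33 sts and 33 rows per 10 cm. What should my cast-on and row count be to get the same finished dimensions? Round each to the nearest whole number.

Stitches: 271 × 33/29 = 308.38 → 308.
Rows: 923 × 33/34 = 895.85 → 896.

Cast on 308 stitches; work 896 rows.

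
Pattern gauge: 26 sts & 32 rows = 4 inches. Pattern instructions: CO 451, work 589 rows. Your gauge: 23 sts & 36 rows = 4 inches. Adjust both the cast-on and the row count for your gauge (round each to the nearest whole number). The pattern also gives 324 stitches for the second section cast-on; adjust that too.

Cast on 399 stitches; work 663 rows; second section cast-on 287 stitches.

Stitches: 451 × 23/26 = 398.96 → 399.
Rows: 589 × 36/32 = 662.62 → 663.
second section cast-on: 324 × 23/26 = 286.62 → 287.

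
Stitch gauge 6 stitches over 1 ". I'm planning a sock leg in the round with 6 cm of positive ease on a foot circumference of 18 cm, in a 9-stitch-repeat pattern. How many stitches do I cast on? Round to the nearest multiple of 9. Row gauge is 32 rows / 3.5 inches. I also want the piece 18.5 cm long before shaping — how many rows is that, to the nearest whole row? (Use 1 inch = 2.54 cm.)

Cast on 54 stitches; work 67 rows.

Finished = 18 + 6 = 24 cm.
24 cm × 1/2.54 = 9.45 inches.
6/1 = 6 sts per in; 9.45 × 6 = 56.69 sts.
Nearest multiple of 9 → 54.
18.5 cm = 7.28 inches; × 9.143 = 66.59 → 67 rows.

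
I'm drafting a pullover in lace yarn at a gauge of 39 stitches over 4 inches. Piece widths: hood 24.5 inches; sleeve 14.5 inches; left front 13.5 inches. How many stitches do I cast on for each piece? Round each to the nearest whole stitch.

Rate = 39/4 = 9.75 sts per in.
hood: 24.5 × 9.75 = 238.88 → 239.
sleeve: 14.5 × 9.75 = 141.38 → 141.
left front: 13.5 × 9.75 = 131.62 → 132.

hood 239; sleeve 141; left front 132.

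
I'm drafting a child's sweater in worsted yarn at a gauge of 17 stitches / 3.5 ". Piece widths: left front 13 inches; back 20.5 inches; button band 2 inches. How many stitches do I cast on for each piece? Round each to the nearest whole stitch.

Rate = 17/3.5 = 4.857 sts per in.
left front: 13 × 4.857 = 63.14 → 63.
back: 20.5 × 4.857 = 99.57 → 100.
button band: 2 × 4.857 = 9.71 → 10.

left front 63; back 100; button band 10.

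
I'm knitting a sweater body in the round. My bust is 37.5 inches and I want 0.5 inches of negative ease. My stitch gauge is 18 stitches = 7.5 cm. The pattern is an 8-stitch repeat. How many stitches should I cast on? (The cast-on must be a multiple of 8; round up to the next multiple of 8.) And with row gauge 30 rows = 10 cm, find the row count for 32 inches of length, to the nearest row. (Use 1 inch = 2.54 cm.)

Finished = 37.5 − 0.5 = 37 inches.
37 inches × 2.54 = 93.98 cm.
18/7.5 = 2.4 sts per cm; 93.98 × 2.4 = 225.55 sts.
Next multiple of 8 → 232.
32 inches = 81.28 cm; × 3 = 243.84 → 244 rows.

Cast on 232 stitches; work 244 rows.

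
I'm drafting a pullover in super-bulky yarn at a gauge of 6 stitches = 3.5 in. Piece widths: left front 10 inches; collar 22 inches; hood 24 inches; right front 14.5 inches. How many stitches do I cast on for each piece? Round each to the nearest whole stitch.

left front 17; collar 38; hood 41; right front 25.

Rate = 6/3.5 = 1.714 sts per in.
left front: 10 × 1.714 = 17.14 → 17.
collar: 22 × 1.714 = 37.71 → 38.
hood: 24 × 1.714 = 41.14 → 41.
right front: 14.5 × 1.714 = 24.86 → 25.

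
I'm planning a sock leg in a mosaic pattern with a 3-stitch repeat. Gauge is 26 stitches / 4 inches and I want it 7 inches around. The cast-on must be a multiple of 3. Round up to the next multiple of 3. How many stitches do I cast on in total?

CO 48 sts.

26 / 4 = 6.5 sts per inch.
7 × 6.5 = 45.50 sts.
Next multiple of 3: 48.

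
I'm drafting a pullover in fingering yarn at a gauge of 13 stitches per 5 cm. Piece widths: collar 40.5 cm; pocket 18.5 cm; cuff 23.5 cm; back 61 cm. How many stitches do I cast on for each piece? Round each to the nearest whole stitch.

Rate = 13/5 = 2.6 sts per cm.
collar: 40.5 × 2.6 = 105.30 → 105.
pocket: 18.5 × 2.6 = 48.10 → 48.
cuff: 23.5 × 2.6 = 61.10 → 61.
back: 61 × 2.6 = 158.60 → 159.

collar 105; pocket 48; cuff 61; back 159.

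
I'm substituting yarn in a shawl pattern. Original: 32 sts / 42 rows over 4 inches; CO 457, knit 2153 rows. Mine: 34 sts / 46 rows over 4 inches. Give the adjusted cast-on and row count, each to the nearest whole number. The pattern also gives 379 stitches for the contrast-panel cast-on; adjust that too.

Cast on 486 stitches; work 2358 rows; contrast-panel cast-on 403 stitches.

Stitches: 457 × 34/32 = 485.56 → 486.
Rows: 2153 × 46/42 = 2358.05 → 2358.
contrast-panel cast-on: 379 × 34/32 = 402.69 → 403.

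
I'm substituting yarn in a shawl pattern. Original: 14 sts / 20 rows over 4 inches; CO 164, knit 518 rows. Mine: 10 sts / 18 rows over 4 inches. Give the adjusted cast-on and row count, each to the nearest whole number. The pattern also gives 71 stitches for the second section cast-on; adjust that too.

Cast on 117 stitches; work 466 rows; second section cast-on 51 stitches.

Stitches: 164 × 10/14 = 117.14 → 117.
Rows: 518 × 18/20 = 466.20 → 466.
second section cast-on: 71 × 10/14 = 50.71 → 51.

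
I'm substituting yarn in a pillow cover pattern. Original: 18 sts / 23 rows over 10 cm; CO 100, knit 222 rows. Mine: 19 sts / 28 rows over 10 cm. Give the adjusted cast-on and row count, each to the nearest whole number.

Cast on 106 stitches; work 270 rows.

Stitches: 100 × 19/18 = 105.56 → 106.
Rows: 222 × 28/23 = 270.26 → 270.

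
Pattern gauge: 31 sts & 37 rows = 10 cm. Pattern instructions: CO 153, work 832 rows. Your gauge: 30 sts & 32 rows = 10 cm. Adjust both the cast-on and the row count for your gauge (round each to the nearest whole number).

Stitches: 153 × 30/31 = 148.06 → 148.
Rows: 832 × 32/37 = 719.57 → 720.

Cast on 148 stitches; work 720 rows.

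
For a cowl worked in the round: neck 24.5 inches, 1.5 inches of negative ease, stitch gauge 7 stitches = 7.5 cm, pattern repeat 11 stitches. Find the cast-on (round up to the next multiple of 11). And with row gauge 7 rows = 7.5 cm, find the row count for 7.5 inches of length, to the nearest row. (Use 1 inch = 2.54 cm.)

Cast on 55 stitches; work 18 rows.

Finished = 24.5 − 1.5 = 23 inches.
23 inches × 2.54 = 58.42 cm.
7/7.5 = 0.933 sts per cm; 58.42 × 0.933 = 54.53 sts.
Next multiple of 11 → 55.
7.5 inches = 19.05 cm; × 0.933 = 17.78 → 18 rows.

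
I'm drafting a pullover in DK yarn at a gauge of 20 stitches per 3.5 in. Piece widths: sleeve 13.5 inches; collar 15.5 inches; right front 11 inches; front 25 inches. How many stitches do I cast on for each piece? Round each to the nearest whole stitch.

Rate = 20/3.5 = 5.714 sts per in.
sleeve: 13.5 × 5.714 = 77.14 → 77.
collar: 15.5 × 5.714 = 88.57 → 89.
right front: 11 × 5.714 = 62.86 → 63.
front: 25 × 5.714 = 142.86 → 143.

sleeve 77; collar 89; right front 63; front 143.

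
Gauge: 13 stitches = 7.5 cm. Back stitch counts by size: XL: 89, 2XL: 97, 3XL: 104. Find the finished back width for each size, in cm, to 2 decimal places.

XL 51.35 cm; 2XL 55.96 cm; 3XL 60.00 cm.

13/7.5 = 1.733 sts per cm.
XL: 89 / 1.733 = 51.346 → 51.35 cm.
2XL: 97 / 1.733 = 55.962 → 55.96 cm.
3XL: 104 / 1.733 = 60.000 → 60.00 cm.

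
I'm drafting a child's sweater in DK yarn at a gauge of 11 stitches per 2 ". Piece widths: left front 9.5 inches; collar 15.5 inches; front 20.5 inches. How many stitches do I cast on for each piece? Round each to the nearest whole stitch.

left front 52; collar 85; front 113.

Rate = 11/2 = 5.5 sts per in.
left front: 9.5 × 5.5 = 52.25 → 52.
collar: 15.5 × 5.5 = 85.25 → 85.
front: 20.5 × 5.5 = 112.75 → 113.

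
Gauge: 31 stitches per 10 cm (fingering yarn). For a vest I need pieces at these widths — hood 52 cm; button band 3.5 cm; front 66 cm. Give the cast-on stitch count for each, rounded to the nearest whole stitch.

Rate = 31/10 = 3.1 sts per cm.
hood: 52 × 3.1 = 161.20 → 161.
button band: 3.5 × 3.1 = 10.85 → 11.
front: 66 × 3.1 = 204.60 → 205.

hood 161; button band 11; front 205.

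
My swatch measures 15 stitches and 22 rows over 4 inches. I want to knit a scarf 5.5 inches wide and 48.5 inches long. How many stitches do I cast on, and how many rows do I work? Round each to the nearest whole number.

Cast on 21 stitches and work 267 rows.

Stitch gauge = 15/4 = 3.75 sts/in; 5.5 × 3.75 = 20.62 → 21 sts.
Row gauge = 22/4 = 5.5 rows/in; 48.5 × 5.5 = 266.75 → 267 rows.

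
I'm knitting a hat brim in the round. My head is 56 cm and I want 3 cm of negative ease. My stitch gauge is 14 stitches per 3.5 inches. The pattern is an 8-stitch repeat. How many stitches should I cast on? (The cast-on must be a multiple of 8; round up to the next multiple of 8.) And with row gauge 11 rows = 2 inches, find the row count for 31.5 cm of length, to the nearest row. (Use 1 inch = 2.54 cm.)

Finished = 56 − 3 = 53 cm.
53 cm × 1/2.54 = 20.87 inches.
14/3.5 = 4 sts per in; 20.87 × 4 = 83.46 sts.
Next multiple of 8 → 88.
31.5 cm = 12.40 inches; × 5.5 = 68.21 → 68 rows.

Cast on 88 stitches; work 68 rows.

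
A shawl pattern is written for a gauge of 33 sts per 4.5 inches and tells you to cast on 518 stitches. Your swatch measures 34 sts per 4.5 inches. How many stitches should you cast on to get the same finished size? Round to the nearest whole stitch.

Scale factor = 34 / 33 = 1.030.
518 × 34 / 33 = 533.70 sts.
→ 534 sts.

534 stitches.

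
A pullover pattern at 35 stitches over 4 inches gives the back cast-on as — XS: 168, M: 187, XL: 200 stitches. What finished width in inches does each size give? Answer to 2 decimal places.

35/4 = 8.75 sts per in.
XS: 168 / 8.75 = 19.200 → 19.20 in.
M: 187 / 8.75 = 21.371 → 21.37 in.
XL: 200 / 8.75 = 22.857 → 22.86 in.

XS 19.20 inches; M 21.37 inches; XL 22.86 inches.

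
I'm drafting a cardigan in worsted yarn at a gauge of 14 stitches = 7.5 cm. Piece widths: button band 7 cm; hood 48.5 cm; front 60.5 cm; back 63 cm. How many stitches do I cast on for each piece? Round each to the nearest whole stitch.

button band 13; hood 91; front 113; back 118.

Rate = 14/7.5 = 1.867 sts per cm.
button band: 7 × 1.867 = 13.07 → 13.
hood: 48.5 × 1.867 = 90.53 → 91.
front: 60.5 × 1.867 = 112.93 → 113.
back: 63 × 1.867 = 117.60 → 118.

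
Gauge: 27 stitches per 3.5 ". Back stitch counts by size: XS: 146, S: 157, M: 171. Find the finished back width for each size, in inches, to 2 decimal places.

27/3.5 = 7.714 sts per in.
XS: 146 / 7.714 = 18.926 → 18.93 in.
S: 157 / 7.714 = 20.352 → 20.35 in.
M: 171 / 7.714 = 22.167 → 22.17 in.

XS 18.93 inches; S 20.35 inches; M 22.17 inches.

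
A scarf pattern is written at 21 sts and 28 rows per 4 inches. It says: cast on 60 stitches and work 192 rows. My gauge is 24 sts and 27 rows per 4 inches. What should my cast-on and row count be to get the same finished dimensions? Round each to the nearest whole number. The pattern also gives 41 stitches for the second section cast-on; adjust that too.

Stitches: 60 × 24/21 = 68.57 → 69.
Rows: 192 × 27/28 = 185.14 → 185.
second section cast-on: 41 × 24/21 = 46.86 → 47.

Cast on 69 stitches; work 185 rows; second section cast-on 47 stitches.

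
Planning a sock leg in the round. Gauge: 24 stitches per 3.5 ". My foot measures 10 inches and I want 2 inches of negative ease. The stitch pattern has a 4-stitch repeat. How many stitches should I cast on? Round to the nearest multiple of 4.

Finished = 10 − 2 = 8 inches.
24 / 3.5 = 6.857 sts/in.
8 × 6.857 = 54.86 sts.
Nearest multiple of 4: 56.

CO 56 sts.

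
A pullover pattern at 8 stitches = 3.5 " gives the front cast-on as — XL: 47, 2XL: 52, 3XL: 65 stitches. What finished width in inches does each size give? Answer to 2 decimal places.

8/3.5 = 2.286 sts per in.
XL: 47 / 2.286 = 20.562 → 20.56 in.
2XL: 52 / 2.286 = 22.750 → 22.75 in.
3XL: 65 / 2.286 = 28.438 → 28.44 in.

XL 20.56 inches; 2XL 22.75 inches; 3XL 28.44 inches.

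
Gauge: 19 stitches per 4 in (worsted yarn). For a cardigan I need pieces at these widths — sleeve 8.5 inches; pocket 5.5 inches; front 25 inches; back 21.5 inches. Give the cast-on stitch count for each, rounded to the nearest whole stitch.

sleeve 40; pocket 26; front 119; back 102.

Rate = 19/4 = 4.75 sts per in.
sleeve: 8.5 × 4.75 = 40.38 → 40.
pocket: 5.5 × 4.75 = 26.12 → 26.
front: 25 × 4.75 = 118.75 → 119.
back: 21.5 × 4.75 = 102.12 → 102.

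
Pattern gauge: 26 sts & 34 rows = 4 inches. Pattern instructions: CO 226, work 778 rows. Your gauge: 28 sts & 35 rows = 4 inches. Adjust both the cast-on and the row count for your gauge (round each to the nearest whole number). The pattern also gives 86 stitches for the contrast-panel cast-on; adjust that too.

Stitches: 226 × 28/26 = 243.38 → 243.
Rows: 778 × 35/34 = 800.88 → 801.
contrast-panel cast-on: 86 × 28/26 = 92.62 → 93.

Cast on 243 stitches; work 801 rows; contrast-panel cast-on 93 stitches.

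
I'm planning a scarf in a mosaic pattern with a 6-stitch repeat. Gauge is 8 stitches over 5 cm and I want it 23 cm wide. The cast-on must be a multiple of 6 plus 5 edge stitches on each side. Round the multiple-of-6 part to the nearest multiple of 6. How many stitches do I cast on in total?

CO 34 sts.

8 / 5 = 1.6 sts per cm.
23 × 1.6 = 36.80 sts.
Less 10 edge sts → 26.80 for the repeat.
Nearest multiple of 6: 24.
Add back 10 edge sts → 34.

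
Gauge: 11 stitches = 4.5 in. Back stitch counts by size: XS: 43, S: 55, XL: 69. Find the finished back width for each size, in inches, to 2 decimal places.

11/4.5 = 2.444 sts per in.
XS: 43 / 2.444 = 17.591 → 17.59 in.
S: 55 / 2.444 = 22.500 → 22.50 in.
XL: 69 / 2.444 = 28.227 → 28.23 in.

XS 17.59 inches; S 22.50 inches; XL 28.23 inches.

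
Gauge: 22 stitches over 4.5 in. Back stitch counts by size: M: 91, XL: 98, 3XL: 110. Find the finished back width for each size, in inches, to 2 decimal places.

22/4.5 = 4.889 sts per in.
M: 91 / 4.889 = 18.614 → 18.61 in.
XL: 98 / 4.889 = 20.045 → 20.05 in.
3XL: 110 / 4.889 = 22.500 → 22.50 in.

M 18.61 inches; XL 20.05 inches; 3XL 22.50 inches.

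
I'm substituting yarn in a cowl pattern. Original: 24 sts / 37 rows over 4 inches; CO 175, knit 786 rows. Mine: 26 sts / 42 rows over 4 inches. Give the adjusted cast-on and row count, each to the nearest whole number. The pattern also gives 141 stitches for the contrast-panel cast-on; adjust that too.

Cast on 190 stitches; work 892 rows; contrast-panel cast-on 153 stitches.

Stitches: 175 × 26/24 = 189.58 → 190.
Rows: 786 × 42/37 = 892.22 → 892.
contrast-panel cast-on: 141 × 26/24 = 152.75 → 153.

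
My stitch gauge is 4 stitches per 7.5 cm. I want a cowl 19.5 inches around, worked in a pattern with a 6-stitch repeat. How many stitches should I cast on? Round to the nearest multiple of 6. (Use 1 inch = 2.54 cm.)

19.5 in = 19.5 × 2.54 = 49.53 cm.
4 / 7.5 = 0.533 sts/cm.
49.53 × 0.533 = 26.42 sts.
→ 24.

CO 24 sts.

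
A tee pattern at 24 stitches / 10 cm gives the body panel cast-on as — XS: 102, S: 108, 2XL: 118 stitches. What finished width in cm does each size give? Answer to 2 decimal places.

XS 42.50 cm; S 45.00 cm; 2XL 49.17 cm.

24/10 = 2.4 sts per cm.
XS: 102 / 2.4 = 42.500 → 42.50 cm.
S: 108 / 2.4 = 45.000 → 45.00 cm.
2XL: 118 / 2.4 = 49.167 → 49.17 cm.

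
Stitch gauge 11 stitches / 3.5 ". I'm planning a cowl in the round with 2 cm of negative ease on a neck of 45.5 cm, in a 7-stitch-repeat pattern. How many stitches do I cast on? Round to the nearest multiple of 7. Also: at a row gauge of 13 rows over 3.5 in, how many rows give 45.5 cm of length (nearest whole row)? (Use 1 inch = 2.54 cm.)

Cast on 56 stitches; work 67 rows.

Finished = 45.5 − 2 = 43.5 cm.
43.5 cm × 1/2.54 = 17.13 inches.
11/3.5 = 3.143 sts per in; 17.13 × 3.143 = 53.82 sts.
Nearest multiple of 7 → 56.
45.5 cm = 17.91 inches; × 3.714 = 66.54 → 67 rows.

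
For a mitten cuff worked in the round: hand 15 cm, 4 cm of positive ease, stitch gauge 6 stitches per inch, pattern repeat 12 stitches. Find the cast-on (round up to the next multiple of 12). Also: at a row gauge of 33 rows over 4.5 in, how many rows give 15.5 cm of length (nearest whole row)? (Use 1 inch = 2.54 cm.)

Cast on 48 stitches; work 45 rows.

Finished = 15 + 4 = 19 cm.
19 cm × 1/2.54 = 7.48 inches.
6/1 = 6 sts per in; 7.48 × 6 = 44.88 sts.
Next multiple of 12 → 48.
15.5 cm = 6.10 inches; × 7.333 = 44.75 → 45 rows.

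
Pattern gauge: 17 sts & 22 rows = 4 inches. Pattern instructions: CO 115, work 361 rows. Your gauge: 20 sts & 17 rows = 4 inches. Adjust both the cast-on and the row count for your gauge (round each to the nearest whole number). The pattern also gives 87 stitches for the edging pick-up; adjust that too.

Cast on 135 stitches; work 279 rows; edging pick-up 102 stitches.

Stitches: 115 × 20/17 = 135.29 → 135.
Rows: 361 × 17/22 = 278.95 → 279.
edging pick-up: 87 × 20/17 = 102.35 → 102.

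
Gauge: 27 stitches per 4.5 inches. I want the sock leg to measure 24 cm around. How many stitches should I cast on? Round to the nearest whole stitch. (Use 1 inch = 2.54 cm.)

24 cm = 9.45 in.
27 stitches / 4.5 in = 6 stitches per inch.
9.45 × 6 = 56.69 stitches.
Round to nearest → 57.

57 stitches.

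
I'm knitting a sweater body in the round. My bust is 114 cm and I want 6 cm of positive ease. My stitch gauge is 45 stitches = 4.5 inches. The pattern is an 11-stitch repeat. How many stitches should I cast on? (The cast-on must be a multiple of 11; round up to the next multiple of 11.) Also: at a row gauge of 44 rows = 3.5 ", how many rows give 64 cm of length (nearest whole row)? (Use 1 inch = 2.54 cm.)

Finished = 114 + 6 = 120 cm.
120 cm × 1/2.54 = 47.24 inches.
45/4.5 = 10 sts per in; 47.24 × 10 = 472.44 sts.
Next multiple of 11 → 473.
64 cm = 25.20 inches; × 12.571 = 316.76 → 317 rows.

Cast on 473 stitches; work 317 rows.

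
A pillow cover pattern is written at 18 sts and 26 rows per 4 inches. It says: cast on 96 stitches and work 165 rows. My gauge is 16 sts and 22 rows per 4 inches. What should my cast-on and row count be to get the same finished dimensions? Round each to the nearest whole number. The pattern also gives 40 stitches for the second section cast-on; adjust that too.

Cast on 85 stitches; work 140 rows; second section cast-on 36 stitches.

Stitches: 96 × 16/18 = 85.33 → 85.
Rows: 165 × 22/26 = 139.62 → 140.
second section cast-on: 40 × 16/18 = 35.56 → 36.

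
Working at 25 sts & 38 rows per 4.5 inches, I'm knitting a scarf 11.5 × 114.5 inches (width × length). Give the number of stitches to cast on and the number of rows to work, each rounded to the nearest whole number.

Stitch gauge = 25/4.5 = 5.556 sts/in; 11.5 × 5.556 = 63.89 → 64 sts.
Row gauge = 38/4.5 = 8.444 rows/in; 114.5 × 8.444 = 966.89 → 967 rows.

Cast on 64 stitches and work 967 rows.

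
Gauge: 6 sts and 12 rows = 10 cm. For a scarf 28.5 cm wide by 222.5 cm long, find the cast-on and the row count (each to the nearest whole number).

Stitch gauge = 6/10 = 0.6 sts/cm; 28.5 × 0.6 = 17.10 → 17 sts.
Row gauge = 12/10 = 1.2 rows/cm; 222.5 × 1.2 = 267.00 → 267 rows.

Cast on 17 stitches and work 267 rows.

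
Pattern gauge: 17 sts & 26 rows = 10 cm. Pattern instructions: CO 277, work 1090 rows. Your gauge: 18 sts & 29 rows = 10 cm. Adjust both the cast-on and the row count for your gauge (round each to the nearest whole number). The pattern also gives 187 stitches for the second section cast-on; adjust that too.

Cast on 293 stitches; work 1216 rows; second section cast-on 198 stitches.

Stitches: 277 × 18/17 = 293.29 → 293.
Rows: 1090 × 29/26 = 1215.77 → 1216.
second section cast-on: 187 × 18/17 = 198.00 → 198.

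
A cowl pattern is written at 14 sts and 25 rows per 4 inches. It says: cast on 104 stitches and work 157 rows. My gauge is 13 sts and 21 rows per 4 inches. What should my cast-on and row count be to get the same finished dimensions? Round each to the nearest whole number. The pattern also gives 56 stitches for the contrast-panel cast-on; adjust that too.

Stitches: 104 × 13/14 = 96.57 → 97.
Rows: 157 × 21/25 = 131.88 → 132.
contrast-panel cast-on: 56 × 13/14 = 52.00 → 52.

Cast on 97 stitches; work 132 rows; contrast-panel cast-on 52 stitches.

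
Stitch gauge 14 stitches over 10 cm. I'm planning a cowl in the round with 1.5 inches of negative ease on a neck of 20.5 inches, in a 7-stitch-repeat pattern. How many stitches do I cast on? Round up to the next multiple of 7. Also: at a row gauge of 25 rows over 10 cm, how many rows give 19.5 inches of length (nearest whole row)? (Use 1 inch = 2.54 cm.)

Cast on 70 stitches; work 124 rows.

Finished = 20.5 − 1.5 = 19 inches.
19 inches × 2.54 = 48.26 cm.
14/10 = 1.4 sts per cm; 48.26 × 1.4 = 67.56 sts.
Next multiple of 7 → 70.
19.5 inches = 49.53 cm; × 2.5 = 123.83 → 124 rows.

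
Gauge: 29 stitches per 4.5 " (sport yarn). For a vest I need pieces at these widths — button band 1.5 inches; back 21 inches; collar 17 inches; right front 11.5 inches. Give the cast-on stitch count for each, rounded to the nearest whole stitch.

button band 10; back 135; collar 110; right front 74.

Rate = 29/4.5 = 6.444 sts per in.
button band: 1.5 × 6.444 = 9.67 → 10.
back: 21 × 6.444 = 135.33 → 135.
collar: 17 × 6.444 = 109.56 → 110.
right front: 11.5 × 6.444 = 74.11 → 74.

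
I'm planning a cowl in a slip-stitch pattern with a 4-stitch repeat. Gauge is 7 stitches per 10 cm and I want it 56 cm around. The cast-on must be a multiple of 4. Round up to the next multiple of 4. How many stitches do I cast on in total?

7 / 10 = 0.7 sts per cm.
56 × 0.7 = 39.20 sts.
Next multiple of 4: 40.

CO 40 sts.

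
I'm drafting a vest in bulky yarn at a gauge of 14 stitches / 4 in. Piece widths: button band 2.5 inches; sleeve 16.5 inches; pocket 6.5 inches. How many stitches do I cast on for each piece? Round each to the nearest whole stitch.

button band 9; sleeve 58; pocket 23.

Rate = 14/4 = 3.5 sts per in.
button band: 2.5 × 3.5 = 8.75 → 9.
sleeve: 16.5 × 3.5 = 57.75 → 58.
pocket: 6.5 × 3.5 = 22.75 → 23.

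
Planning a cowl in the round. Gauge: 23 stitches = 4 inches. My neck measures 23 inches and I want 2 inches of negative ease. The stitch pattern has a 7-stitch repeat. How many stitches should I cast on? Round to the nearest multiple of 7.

Finished = 23 − 2 = 21 inches.
23 / 4 = 5.75 sts/in.
21 × 5.75 = 120.75 sts.
Nearest multiple of 7: 119.

Cast on 119 stitches.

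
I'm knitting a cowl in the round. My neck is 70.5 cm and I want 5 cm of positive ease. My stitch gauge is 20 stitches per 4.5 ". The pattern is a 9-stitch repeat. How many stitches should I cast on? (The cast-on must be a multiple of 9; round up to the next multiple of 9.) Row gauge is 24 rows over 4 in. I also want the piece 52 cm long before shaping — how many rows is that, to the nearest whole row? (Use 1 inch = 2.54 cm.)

Cast on 135 stitches; work 123 rows.

Finished = 70.5 + 5 = 75.5 cm.
75.5 cm × 1/2.54 = 29.72 inches.
20/4.5 = 4.444 sts per in; 29.72 × 4.444 = 132.11 sts.
Next multiple of 9 → 135.
52 cm = 20.47 inches; × 6 = 122.83 → 123 rows.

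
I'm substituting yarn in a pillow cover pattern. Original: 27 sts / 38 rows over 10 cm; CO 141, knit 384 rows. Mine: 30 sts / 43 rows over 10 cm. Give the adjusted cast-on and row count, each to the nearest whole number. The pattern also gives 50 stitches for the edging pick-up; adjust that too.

Stitches: 141 × 30/27 = 156.67 → 157.
Rows: 384 × 43/38 = 434.53 → 435.
edging pick-up: 50 × 30/27 = 55.56 → 56.

Cast on 157 stitches; work 435 rows; edging pick-up 56 stitches.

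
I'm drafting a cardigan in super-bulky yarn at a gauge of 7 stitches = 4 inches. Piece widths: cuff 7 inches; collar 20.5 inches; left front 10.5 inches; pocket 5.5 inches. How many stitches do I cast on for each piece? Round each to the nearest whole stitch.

Rate = 7/4 = 1.75 sts per in.
cuff: 7 × 1.75 = 12.25 → 12.
collar: 20.5 × 1.75 = 35.88 → 36.
left front: 10.5 × 1.75 = 18.38 → 18.
pocket: 5.5 × 1.75 = 9.62 → 10.

cuff 12; collar 36; left front 18; pocket 10.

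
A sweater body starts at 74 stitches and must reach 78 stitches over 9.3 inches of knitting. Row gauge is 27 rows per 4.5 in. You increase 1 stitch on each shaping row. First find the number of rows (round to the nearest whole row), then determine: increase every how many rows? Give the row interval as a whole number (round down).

Rows = 9.3 × 6 = 55.8 → 56 rows.
Stitches to add: 4 → 4 shaping rows (at 1 st each).
56 / 4 = 14.00 → every 14 rows.

Increase every 14th row.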